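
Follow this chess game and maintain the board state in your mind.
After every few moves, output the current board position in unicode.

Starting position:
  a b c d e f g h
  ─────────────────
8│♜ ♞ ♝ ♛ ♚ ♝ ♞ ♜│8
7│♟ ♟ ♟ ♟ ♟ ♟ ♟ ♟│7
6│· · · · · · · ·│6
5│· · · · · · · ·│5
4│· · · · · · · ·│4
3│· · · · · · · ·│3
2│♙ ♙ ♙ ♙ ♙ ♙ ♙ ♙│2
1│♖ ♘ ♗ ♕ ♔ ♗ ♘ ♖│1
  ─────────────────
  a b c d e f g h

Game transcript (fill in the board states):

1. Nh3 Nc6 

  a b c d e f g h
  ─────────────────
8│♜ · ♝ ♛ ♚ ♝ ♞ ♜│8
7│♟ ♟ ♟ ♟ ♟ ♟ ♟ ♟│7
6│· · ♞ · · · · ·│6
5│· · · · · · · ·│5
4│· · · · · · · ·│4
3│· · · · · · · ♘│3
2│♙ ♙ ♙ ♙ ♙ ♙ ♙ ♙│2
1│♖ ♘ ♗ ♕ ♔ ♗ · ♖│1
  ─────────────────
  a b c d e f g h

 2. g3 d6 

  a b c d e f g h
  ─────────────────
8│♜ · ♝ ♛ ♚ ♝ ♞ ♜│8
7│♟ ♟ ♟ · ♟ ♟ ♟ ♟│7
6│· · ♞ ♟ · · · ·│6
5│· · · · · · · ·│5
4│· · · · · · · ·│4
3│· · · · · · ♙ ♘│3
2│♙ ♙ ♙ ♙ ♙ ♙ · ♙│2
1│♖ ♘ ♗ ♕ ♔ ♗ · ♖│1
  ─────────────────
  a b c d e f g h

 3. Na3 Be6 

  a b c d e f g h
  ─────────────────
8│♜ · · ♛ ♚ ♝ ♞ ♜│8
7│♟ ♟ ♟ · ♟ ♟ ♟ ♟│7
6│· · ♞ ♟ ♝ · · ·│6
5│· · · · · · · ·│5
4│· · · · · · · ·│4
3│♘ · · · · · ♙ ♘│3
2│♙ ♙ ♙ ♙ ♙ ♙ · ♙│2
1│♖ · ♗ ♕ ♔ ♗ · ♖│1
  ─────────────────
  a b c d e f g h

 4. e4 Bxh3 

  a b c d e f g h
  ─────────────────
8│♜ · · ♛ ♚ ♝ ♞ ♜│8
7│♟ ♟ ♟ · ♟ ♟ ♟ ♟│7
6│· · ♞ ♟ · · · ·│6
5│· · · · · · · ·│5
4│· · · · ♙ · · ·│4
3│♘ · · · · · ♙ ♝│3
2│♙ ♙ ♙ ♙ · ♙ · ♙│2
1│♖ · ♗ ♕ ♔ ♗ · ♖│1
  ─────────────────
  a b c d e f g h



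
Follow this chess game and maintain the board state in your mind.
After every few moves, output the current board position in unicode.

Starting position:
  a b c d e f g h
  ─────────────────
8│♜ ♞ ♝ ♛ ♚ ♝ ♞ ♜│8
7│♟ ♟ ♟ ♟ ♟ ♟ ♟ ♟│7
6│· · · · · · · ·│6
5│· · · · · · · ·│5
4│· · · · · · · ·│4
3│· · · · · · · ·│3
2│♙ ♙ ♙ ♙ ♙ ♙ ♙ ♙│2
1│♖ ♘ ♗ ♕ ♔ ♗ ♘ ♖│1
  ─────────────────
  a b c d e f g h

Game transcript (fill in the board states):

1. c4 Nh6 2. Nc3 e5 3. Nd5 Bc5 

  a b c d e f g h
  ─────────────────
8│♜ ♞ ♝ ♛ ♚ · · ♜│8
7│♟ ♟ ♟ ♟ · ♟ ♟ ♟│7
6│· · · · · · · ♞│6
5│· · ♝ ♘ ♟ · · ·│5
4│· · ♙ · · · · ·│4
3│· · · · · · · ·│3
2│♙ ♙ · ♙ ♙ ♙ ♙ ♙│2
1│♖ · ♗ ♕ ♔ ♗ ♘ ♖│1
  ─────────────────
  a b c d e f g h

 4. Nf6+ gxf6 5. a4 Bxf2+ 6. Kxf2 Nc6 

  a b c d e f g h
  ─────────────────
8│♜ · ♝ ♛ ♚ · · ♜│8
7│♟ ♟ ♟ ♟ · ♟ · ♟│7
6│· · ♞ · · ♟ · ♞│6
5│· · · · ♟ · · ·│5
4│♙ · ♙ · · · · ·│4
3│· · · · · · · ·│3
2│· ♙ · ♙ ♙ ♔ ♙ ♙│2
1│♖ · ♗ ♕ · ♗ ♘ ♖│1
  ─────────────────
  a b c d e f g h

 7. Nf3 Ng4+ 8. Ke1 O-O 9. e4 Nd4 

  a b c d e f g h
  ─────────────────
8│♜ · ♝ ♛ · ♜ ♚ ·│8
7│♟ ♟ ♟ ♟ · ♟ · ♟│7
6│· · · · · ♟ · ·│6
5│· · · · ♟ · · ·│5
4│♙ · ♙ ♞ ♙ · ♞ ·│4
3│· · · · · ♘ · ·│3
2│· ♙ · ♙ · · ♙ ♙│2
1│♖ · ♗ ♕ ♔ ♗ · ♖│1
  ─────────────────
  a b c d e f g h

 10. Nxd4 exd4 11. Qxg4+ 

  a b c d e f g h
  ─────────────────
8│♜ · ♝ ♛ · ♜ ♚ ·│8
7│♟ ♟ ♟ ♟ · ♟ · ♟│7
6│· · · · · ♟ · ·│6
5│· · · · · · · ·│5
4│♙ · ♙ ♟ ♙ · ♕ ·│4
3│· · · · · · · ·│3
2│· ♙ · ♙ · · ♙ ♙│2
1│♖ · ♗ · ♔ ♗ · ♖│1
  ─────────────────
  a b c d e f g h


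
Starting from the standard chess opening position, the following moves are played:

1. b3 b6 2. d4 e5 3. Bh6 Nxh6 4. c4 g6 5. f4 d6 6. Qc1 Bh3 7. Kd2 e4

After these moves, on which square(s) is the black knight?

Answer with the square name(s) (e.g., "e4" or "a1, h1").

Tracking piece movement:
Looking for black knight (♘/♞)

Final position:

  a b c d e f g h
  ─────────────────
8│♜ ♞ · ♛ ♚ ♝ · ♜│8
7│♟ · ♟ · · ♟ · ♟│7
6│· ♟ · ♟ · · ♟ ♞│6
5│· · · · · · · ·│5
4│· · ♙ ♙ ♟ ♙ · ·│4
3│· ♙ · · · · · ♝│3
2│♙ · · ♔ ♙ · ♙ ♙│2
1│♖ ♘ ♕ · · ♗ ♘ ♖│1
  ─────────────────
  a b c d e f g h


b8, h6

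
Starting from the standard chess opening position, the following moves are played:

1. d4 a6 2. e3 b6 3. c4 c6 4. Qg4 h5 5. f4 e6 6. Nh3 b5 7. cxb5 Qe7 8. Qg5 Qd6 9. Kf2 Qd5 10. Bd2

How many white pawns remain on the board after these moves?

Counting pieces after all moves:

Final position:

  a b c d e f g h
  ─────────────────
8│♜ ♞ ♝ · ♚ ♝ ♞ ♜│8
7│· · · ♟ · ♟ ♟ ·│7
6│♟ · ♟ · ♟ · · ·│6
5│· ♙ · ♛ · · ♕ ♟│5
4│· · · ♙ · ♙ · ·│4
3│· · · · ♙ · · ♘│3
2│♙ ♙ · ♗ · ♔ ♙ ♙│2
1│♖ ♘ · · · ♗ · ♖│1
  ─────────────────
  a b c d e f g h


8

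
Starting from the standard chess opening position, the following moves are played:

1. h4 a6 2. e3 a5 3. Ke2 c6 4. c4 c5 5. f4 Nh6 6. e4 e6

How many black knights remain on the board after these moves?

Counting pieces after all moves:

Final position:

  a b c d e f g h
  ─────────────────
8│♜ ♞ ♝ ♛ ♚ ♝ · ♜│8
7│· ♟ · ♟ · ♟ ♟ ♟│7
6│· · · · ♟ · · ♞│6
5│♟ · ♟ · · · · ·│5
4│· · ♙ · ♙ ♙ · ♙│4
3│· · · · · · · ·│3
2│♙ ♙ · ♙ ♔ · ♙ ·│2
1│♖ ♘ ♗ ♕ · ♗ ♘ ♖│1
  ─────────────────
  a b c d e f g h


2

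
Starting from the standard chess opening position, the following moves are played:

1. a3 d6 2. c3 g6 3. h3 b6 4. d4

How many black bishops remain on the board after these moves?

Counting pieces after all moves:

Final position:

  a b c d e f g h
  ─────────────────
8│♜ ♞ ♝ ♛ ♚ ♝ ♞ ♜│8
7│♟ · ♟ · ♟ ♟ · ♟│7
6│· ♟ · ♟ · · ♟ ·│6
5│· · · · · · · ·│5
4│· · · ♙ · · · ·│4
3│♙ · ♙ · · · · ♙│3
2│· ♙ · · ♙ ♙ ♙ ·│2
1│♖ ♘ ♗ ♕ ♔ ♗ ♘ ♖│1
  ─────────────────
  a b c d e f g h


2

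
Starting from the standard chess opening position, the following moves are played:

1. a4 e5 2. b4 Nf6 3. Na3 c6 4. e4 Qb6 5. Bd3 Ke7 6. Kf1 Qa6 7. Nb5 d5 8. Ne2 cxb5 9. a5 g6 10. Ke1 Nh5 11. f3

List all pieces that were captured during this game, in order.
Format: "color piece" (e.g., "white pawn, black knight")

Tracking captures:
  cxb5: captured white knight

white knight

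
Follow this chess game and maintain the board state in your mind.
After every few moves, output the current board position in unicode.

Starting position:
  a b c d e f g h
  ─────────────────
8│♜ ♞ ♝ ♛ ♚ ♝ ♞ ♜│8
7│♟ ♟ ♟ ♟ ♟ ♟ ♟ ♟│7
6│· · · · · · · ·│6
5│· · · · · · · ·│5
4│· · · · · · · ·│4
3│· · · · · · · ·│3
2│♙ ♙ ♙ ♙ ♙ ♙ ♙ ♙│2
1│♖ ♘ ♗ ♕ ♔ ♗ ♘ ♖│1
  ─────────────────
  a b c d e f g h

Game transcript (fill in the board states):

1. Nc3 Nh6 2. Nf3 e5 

  a b c d e f g h
  ─────────────────
8│♜ ♞ ♝ ♛ ♚ ♝ · ♜│8
7│♟ ♟ ♟ ♟ · ♟ ♟ ♟│7
6│· · · · · · · ♞│6
5│· · · · ♟ · · ·│5
4│· · · · · · · ·│4
3│· · ♘ · · ♘ · ·│3
2│♙ ♙ ♙ ♙ ♙ ♙ ♙ ♙│2
1│♖ · ♗ ♕ ♔ ♗ · ♖│1
  ─────────────────
  a b c d e f g h

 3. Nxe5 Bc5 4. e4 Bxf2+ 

  a b c d e f g h
  ─────────────────
8│♜ ♞ ♝ ♛ ♚ · · ♜│8
7│♟ ♟ ♟ ♟ · ♟ ♟ ♟│7
6│· · · · · · · ♞│6
5│· · · · ♘ · · ·│5
4│· · · · ♙ · · ·│4
3│· · ♘ · · · · ·│3
2│♙ ♙ ♙ ♙ · ♝ ♙ ♙│2
1│♖ · ♗ ♕ ♔ ♗ · ♖│1
  ─────────────────
  a b c d e f g h

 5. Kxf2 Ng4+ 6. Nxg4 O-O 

  a b c d e f g h
  ─────────────────
8│♜ ♞ ♝ ♛ · ♜ ♚ ·│8
7│♟ ♟ ♟ ♟ · ♟ ♟ ♟│7
6│· · · · · · · ·│6
5│· · · · · · · ·│5
4│· · · · ♙ · ♘ ·│4
3│· · ♘ · · · · ·│3
2│♙ ♙ ♙ ♙ · ♔ ♙ ♙│2
1│♖ · ♗ ♕ · ♗ · ♖│1
  ─────────────────
  a b c d e f g h

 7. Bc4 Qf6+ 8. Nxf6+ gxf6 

  a b c d e f g h
  ─────────────────
8│♜ ♞ ♝ · · ♜ ♚ ·│8
7│♟ ♟ ♟ ♟ · ♟ · ♟│7
6│· · · · · ♟ · ·│6
5│· · · · · · · ·│5
4│· · ♗ · ♙ · · ·│4
3│· · ♘ · · · · ·│3
2│♙ ♙ ♙ ♙ · ♔ ♙ ♙│2
1│♖ · ♗ ♕ · · · ♖│1
  ─────────────────
  a b c d e f g h

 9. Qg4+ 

  a b c d e f g h
  ─────────────────
8│♜ ♞ ♝ · · ♜ ♚ ·│8
7│♟ ♟ ♟ ♟ · ♟ · ♟│7
6│· · · · · ♟ · ·│6
5│· · · · · · · ·│5
4│· · ♗ · ♙ · ♕ ·│4
3│· · ♘ · · · · ·│3
2│♙ ♙ ♙ ♙ · ♔ ♙ ♙│2
1│♖ · ♗ · · · · ♖│1
  ─────────────────
  a b c d e f g h


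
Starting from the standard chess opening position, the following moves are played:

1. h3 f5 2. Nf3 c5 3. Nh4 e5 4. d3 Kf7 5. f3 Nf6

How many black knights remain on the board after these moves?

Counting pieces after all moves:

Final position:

  a b c d e f g h
  ─────────────────
8│♜ ♞ ♝ ♛ · ♝ · ♜│8
7│♟ ♟ · ♟ · ♚ ♟ ♟│7
6│· · · · · ♞ · ·│6
5│· · ♟ · ♟ ♟ · ·│5
4│· · · · · · · ♘│4
3│· · · ♙ · ♙ · ♙│3
2│♙ ♙ ♙ · ♙ · ♙ ·│2
1│♖ ♘ ♗ ♕ ♔ ♗ · ♖│1
  ─────────────────
  a b c d e f g h


2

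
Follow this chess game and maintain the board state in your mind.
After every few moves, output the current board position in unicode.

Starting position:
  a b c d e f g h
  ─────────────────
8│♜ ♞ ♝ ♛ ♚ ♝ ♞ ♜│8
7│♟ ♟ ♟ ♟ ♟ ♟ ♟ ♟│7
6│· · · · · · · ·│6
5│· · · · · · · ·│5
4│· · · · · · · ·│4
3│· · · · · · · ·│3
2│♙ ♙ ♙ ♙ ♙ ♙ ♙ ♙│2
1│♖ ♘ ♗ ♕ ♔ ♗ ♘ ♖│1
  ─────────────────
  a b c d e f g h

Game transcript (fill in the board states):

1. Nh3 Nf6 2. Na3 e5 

  a b c d e f g h
  ─────────────────
8│♜ ♞ ♝ ♛ ♚ ♝ · ♜│8
7│♟ ♟ ♟ ♟ · ♟ ♟ ♟│7
6│· · · · · ♞ · ·│6
5│· · · · ♟ · · ·│5
4│· · · · · · · ·│4
3│♘ · · · · · · ♘│3
2│♙ ♙ ♙ ♙ ♙ ♙ ♙ ♙│2
1│♖ · ♗ ♕ ♔ ♗ · ♖│1
  ─────────────────
  a b c d e f g h

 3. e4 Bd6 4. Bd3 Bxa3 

  a b c d e f g h
  ─────────────────
8│♜ ♞ ♝ ♛ ♚ · · ♜│8
7│♟ ♟ ♟ ♟ · ♟ ♟ ♟│7
6│· · · · · ♞ · ·│6
5│· · · · ♟ · · ·│5
4│· · · · ♙ · · ·│4
3│♝ · · ♗ · · · ♘│3
2│♙ ♙ ♙ ♙ · ♙ ♙ ♙│2
1│♖ · ♗ ♕ ♔ · · ♖│1
  ─────────────────
  a b c d e f g h

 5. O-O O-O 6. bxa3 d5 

  a b c d e f g h
  ─────────────────
8│♜ ♞ ♝ ♛ · ♜ ♚ ·│8
7│♟ ♟ ♟ · · ♟ ♟ ♟│7
6│· · · · · ♞ · ·│6
5│· · · ♟ ♟ · · ·│5
4│· · · · ♙ · · ·│4
3│♙ · · ♗ · · · ♘│3
2│♙ · ♙ ♙ · ♙ ♙ ♙│2
1│♖ · ♗ ♕ · ♖ ♔ ·│1
  ─────────────────
  a b c d e f g h

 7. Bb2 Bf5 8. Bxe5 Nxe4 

  a b c d e f g h
  ─────────────────
8│♜ ♞ · ♛ · ♜ ♚ ·│8
7│♟ ♟ ♟ · · ♟ ♟ ♟│7
6│· · · · · · · ·│6
5│· · · ♟ ♗ ♝ · ·│5
4│· · · · ♞ · · ·│4
3│♙ · · ♗ · · · ♘│3
2│♙ · ♙ ♙ · ♙ ♙ ♙│2
1│♖ · · ♕ · ♖ ♔ ·│1
  ─────────────────
  a b c d e f g h

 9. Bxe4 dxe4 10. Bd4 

  a b c d e f g h
  ─────────────────
8│♜ ♞ · ♛ · ♜ ♚ ·│8
7│♟ ♟ ♟ · · ♟ ♟ ♟│7
6│· · · · · · · ·│6
5│· · · · · ♝ · ·│5
4│· · · ♗ ♟ · · ·│4
3│♙ · · · · · · ♘│3
2│♙ · ♙ ♙ · ♙ ♙ ♙│2
1│♖ · · ♕ · ♖ ♔ ·│1
  ─────────────────
  a b c d e f g h


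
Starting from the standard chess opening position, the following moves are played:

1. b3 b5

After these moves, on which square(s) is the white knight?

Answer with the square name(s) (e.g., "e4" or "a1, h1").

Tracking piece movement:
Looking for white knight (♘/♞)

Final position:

  a b c d e f g h
  ─────────────────
8│♜ ♞ ♝ ♛ ♚ ♝ ♞ ♜│8
7│♟ · ♟ ♟ ♟ ♟ ♟ ♟│7
6│· · · · · · · ·│6
5│· ♟ · · · · · ·│5
4│· · · · · · · ·│4
3│· ♙ · · · · · ·│3
2│♙ · ♙ ♙ ♙ ♙ ♙ ♙│2
1│♖ ♘ ♗ ♕ ♔ ♗ ♘ ♖│1
  ─────────────────
  a b c d e f g h


b1, g1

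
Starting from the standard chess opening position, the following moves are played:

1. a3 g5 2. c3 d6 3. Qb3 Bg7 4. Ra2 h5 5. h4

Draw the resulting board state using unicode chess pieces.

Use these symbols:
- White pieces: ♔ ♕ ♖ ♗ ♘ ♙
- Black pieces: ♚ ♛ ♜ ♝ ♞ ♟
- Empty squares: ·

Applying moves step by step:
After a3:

♜ ♞ ♝ ♛ ♚ ♝ ♞ ♜
♟ ♟ ♟ ♟ ♟ ♟ ♟ ♟
· · · · · · · ·
· · · · · · · ·
· · · · · · · ·
♙ · · · · · · ·
· ♙ ♙ ♙ ♙ ♙ ♙ ♙
♖ ♘ ♗ ♕ ♔ ♗ ♘ ♖


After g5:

♜ ♞ ♝ ♛ ♚ ♝ ♞ ♜
♟ ♟ ♟ ♟ ♟ ♟ · ♟
· · · · · · · ·
· · · · · · ♟ ·
· · · · · · · ·
♙ · · · · · · ·
· ♙ ♙ ♙ ♙ ♙ ♙ ♙
♖ ♘ ♗ ♕ ♔ ♗ ♘ ♖


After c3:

♜ ♞ ♝ ♛ ♚ ♝ ♞ ♜
♟ ♟ ♟ ♟ ♟ ♟ · ♟
· · · · · · · ·
· · · · · · ♟ ·
· · · · · · · ·
♙ · ♙ · · · · ·
· ♙ · ♙ ♙ ♙ ♙ ♙
♖ ♘ ♗ ♕ ♔ ♗ ♘ ♖


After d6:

♜ ♞ ♝ ♛ ♚ ♝ ♞ ♜
♟ ♟ ♟ · ♟ ♟ · ♟
· · · ♟ · · · ·
· · · · · · ♟ ·
· · · · · · · ·
♙ · ♙ · · · · ·
· ♙ · ♙ ♙ ♙ ♙ ♙
♖ ♘ ♗ ♕ ♔ ♗ ♘ ♖


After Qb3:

♜ ♞ ♝ ♛ ♚ ♝ ♞ ♜
♟ ♟ ♟ · ♟ ♟ · ♟
· · · ♟ · · · ·
· · · · · · ♟ ·
· · · · · · · ·
♙ ♕ ♙ · · · · ·
· ♙ · ♙ ♙ ♙ ♙ ♙
♖ ♘ ♗ · ♔ ♗ ♘ ♖


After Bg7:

♜ ♞ ♝ ♛ ♚ · ♞ ♜
♟ ♟ ♟ · ♟ ♟ ♝ ♟
· · · ♟ · · · ·
· · · · · · ♟ ·
· · · · · · · ·
♙ ♕ ♙ · · · · ·
· ♙ · ♙ ♙ ♙ ♙ ♙
♖ ♘ ♗ · ♔ ♗ ♘ ♖


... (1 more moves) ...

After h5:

♜ ♞ ♝ ♛ ♚ · ♞ ♜
♟ ♟ ♟ · ♟ ♟ ♝ ·
· · · ♟ · · · ·
· · · · · · ♟ ♟
· · · · · · · ·
♙ ♕ ♙ · · · · ·
♖ ♙ · ♙ ♙ ♙ ♙ ♙
· ♘ ♗ · ♔ ♗ ♘ ♖


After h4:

♜ ♞ ♝ ♛ ♚ · ♞ ♜
♟ ♟ ♟ · ♟ ♟ ♝ ·
· · · ♟ · · · ·
· · · · · · ♟ ♟
· · · · · · · ♙
♙ ♕ ♙ · · · · ·
♖ ♙ · ♙ ♙ ♙ ♙ ·
· ♘ ♗ · ♔ ♗ ♘ ♖



  a b c d e f g h
  ─────────────────
8│♜ ♞ ♝ ♛ ♚ · ♞ ♜│8
7│♟ ♟ ♟ · ♟ ♟ ♝ ·│7
6│· · · ♟ · · · ·│6
5│· · · · · · ♟ ♟│5
4│· · · · · · · ♙│4
3│♙ ♕ ♙ · · · · ·│3
2│♖ ♙ · ♙ ♙ ♙ ♙ ·│2
1│· ♘ ♗ · ♔ ♗ ♘ ♖│1
  ─────────────────
  a b c d e f g h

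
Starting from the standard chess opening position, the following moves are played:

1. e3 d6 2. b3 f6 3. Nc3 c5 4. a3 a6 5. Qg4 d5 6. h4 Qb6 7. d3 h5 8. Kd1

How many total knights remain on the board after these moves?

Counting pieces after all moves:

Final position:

  a b c d e f g h
  ─────────────────
8│♜ ♞ ♝ · ♚ ♝ ♞ ♜│8
7│· ♟ · · ♟ · ♟ ·│7
6│♟ ♛ · · · ♟ · ·│6
5│· · ♟ ♟ · · · ♟│5
4│· · · · · · ♕ ♙│4
3│♙ ♙ ♘ ♙ ♙ · · ·│3
2│· · ♙ · · ♙ ♙ ·│2
1│♖ · ♗ ♔ · ♗ ♘ ♖│1
  ─────────────────
  a b c d e f g h


4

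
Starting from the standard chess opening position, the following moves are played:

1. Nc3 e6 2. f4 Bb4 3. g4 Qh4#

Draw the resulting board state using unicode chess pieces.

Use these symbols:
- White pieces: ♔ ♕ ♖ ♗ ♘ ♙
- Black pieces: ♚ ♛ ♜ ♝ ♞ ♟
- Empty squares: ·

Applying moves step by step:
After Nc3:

♜ ♞ ♝ ♛ ♚ ♝ ♞ ♜
♟ ♟ ♟ ♟ ♟ ♟ ♟ ♟
· · · · · · · ·
· · · · · · · ·
· · · · · · · ·
· · ♘ · · · · ·
♙ ♙ ♙ ♙ ♙ ♙ ♙ ♙
♖ · ♗ ♕ ♔ ♗ ♘ ♖


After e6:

♜ ♞ ♝ ♛ ♚ ♝ ♞ ♜
♟ ♟ ♟ ♟ · ♟ ♟ ♟
· · · · ♟ · · ·
· · · · · · · ·
· · · · · · · ·
· · ♘ · · · · ·
♙ ♙ ♙ ♙ ♙ ♙ ♙ ♙
♖ · ♗ ♕ ♔ ♗ ♘ ♖


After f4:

♜ ♞ ♝ ♛ ♚ ♝ ♞ ♜
♟ ♟ ♟ ♟ · ♟ ♟ ♟
· · · · ♟ · · ·
· · · · · · · ·
· · · · · ♙ · ·
· · ♘ · · · · ·
♙ ♙ ♙ ♙ ♙ · ♙ ♙
♖ · ♗ ♕ ♔ ♗ ♘ ♖


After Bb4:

♜ ♞ ♝ ♛ ♚ · ♞ ♜
♟ ♟ ♟ ♟ · ♟ ♟ ♟
· · · · ♟ · · ·
· · · · · · · ·
· ♝ · · · ♙ · ·
· · ♘ · · · · ·
♙ ♙ ♙ ♙ ♙ · ♙ ♙
♖ · ♗ ♕ ♔ ♗ ♘ ♖


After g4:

♜ ♞ ♝ ♛ ♚ · ♞ ♜
♟ ♟ ♟ ♟ · ♟ ♟ ♟
· · · · ♟ · · ·
· · · · · · · ·
· ♝ · · · ♙ ♙ ·
· · ♘ · · · · ·
♙ ♙ ♙ ♙ ♙ · · ♙
♖ · ♗ ♕ ♔ ♗ ♘ ♖


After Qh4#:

♜ ♞ ♝ · ♚ · ♞ ♜
♟ ♟ ♟ ♟ · ♟ ♟ ♟
· · · · ♟ · · ·
· · · · · · · ·
· ♝ · · · ♙ ♙ ♛
· · ♘ · · · · ·
♙ ♙ ♙ ♙ ♙ · · ♙
♖ · ♗ ♕ ♔ ♗ ♘ ♖



  a b c d e f g h
  ─────────────────
8│♜ ♞ ♝ · ♚ · ♞ ♜│8
7│♟ ♟ ♟ ♟ · ♟ ♟ ♟│7
6│· · · · ♟ · · ·│6
5│· · · · · · · ·│5
4│· ♝ · · · ♙ ♙ ♛│4
3│· · ♘ · · · · ·│3
2│♙ ♙ ♙ ♙ ♙ · · ♙│2
1│♖ · ♗ ♕ ♔ ♗ ♘ ♖│1
  ─────────────────
  a b c d e f g h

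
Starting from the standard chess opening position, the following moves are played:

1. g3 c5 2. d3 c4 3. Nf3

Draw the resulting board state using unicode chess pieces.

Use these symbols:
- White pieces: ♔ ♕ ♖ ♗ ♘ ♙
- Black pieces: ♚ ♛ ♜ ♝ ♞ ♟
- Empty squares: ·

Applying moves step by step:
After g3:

♜ ♞ ♝ ♛ ♚ ♝ ♞ ♜
♟ ♟ ♟ ♟ ♟ ♟ ♟ ♟
· · · · · · · ·
· · · · · · · ·
· · · · · · · ·
· · · · · · ♙ ·
♙ ♙ ♙ ♙ ♙ ♙ · ♙
♖ ♘ ♗ ♕ ♔ ♗ ♘ ♖


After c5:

♜ ♞ ♝ ♛ ♚ ♝ ♞ ♜
♟ ♟ · ♟ ♟ ♟ ♟ ♟
· · · · · · · ·
· · ♟ · · · · ·
· · · · · · · ·
· · · · · · ♙ ·
♙ ♙ ♙ ♙ ♙ ♙ · ♙
♖ ♘ ♗ ♕ ♔ ♗ ♘ ♖


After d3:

♜ ♞ ♝ ♛ ♚ ♝ ♞ ♜
♟ ♟ · ♟ ♟ ♟ ♟ ♟
· · · · · · · ·
· · ♟ · · · · ·
· · · · · · · ·
· · · ♙ · · ♙ ·
♙ ♙ ♙ · ♙ ♙ · ♙
♖ ♘ ♗ ♕ ♔ ♗ ♘ ♖


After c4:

♜ ♞ ♝ ♛ ♚ ♝ ♞ ♜
♟ ♟ · ♟ ♟ ♟ ♟ ♟
· · · · · · · ·
· · · · · · · ·
· · ♟ · · · · ·
· · · ♙ · · ♙ ·
♙ ♙ ♙ · ♙ ♙ · ♙
♖ ♘ ♗ ♕ ♔ ♗ ♘ ♖


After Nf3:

♜ ♞ ♝ ♛ ♚ ♝ ♞ ♜
♟ ♟ · ♟ ♟ ♟ ♟ ♟
· · · · · · · ·
· · · · · · · ·
· · ♟ · · · · ·
· · · ♙ · ♘ ♙ ·
♙ ♙ ♙ · ♙ ♙ · ♙
♖ ♘ ♗ ♕ ♔ ♗ · ♖



  a b c d e f g h
  ─────────────────
8│♜ ♞ ♝ ♛ ♚ ♝ ♞ ♜│8
7│♟ ♟ · ♟ ♟ ♟ ♟ ♟│7
6│· · · · · · · ·│6
5│· · · · · · · ·│5
4│· · ♟ · · · · ·│4
3│· · · ♙ · ♘ ♙ ·│3
2│♙ ♙ ♙ · ♙ ♙ · ♙│2
1│♖ ♘ ♗ ♕ ♔ ♗ · ♖│1
  ─────────────────
  a b c d e f g h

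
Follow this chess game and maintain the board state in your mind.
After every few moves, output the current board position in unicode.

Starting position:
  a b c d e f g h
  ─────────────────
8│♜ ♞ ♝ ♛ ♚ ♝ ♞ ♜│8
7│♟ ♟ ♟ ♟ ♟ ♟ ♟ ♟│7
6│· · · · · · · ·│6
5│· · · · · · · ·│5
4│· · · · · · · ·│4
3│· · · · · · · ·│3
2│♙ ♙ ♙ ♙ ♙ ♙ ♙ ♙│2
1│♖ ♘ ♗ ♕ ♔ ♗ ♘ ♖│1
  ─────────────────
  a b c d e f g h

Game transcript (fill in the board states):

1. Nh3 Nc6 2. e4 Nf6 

  a b c d e f g h
  ─────────────────
8│♜ · ♝ ♛ ♚ ♝ · ♜│8
7│♟ ♟ ♟ ♟ ♟ ♟ ♟ ♟│7
6│· · ♞ · · ♞ · ·│6
5│· · · · · · · ·│5
4│· · · · ♙ · · ·│4
3│· · · · · · · ♘│3
2│♙ ♙ ♙ ♙ · ♙ ♙ ♙│2
1│♖ ♘ ♗ ♕ ♔ ♗ · ♖│1
  ─────────────────
  a b c d e f g h

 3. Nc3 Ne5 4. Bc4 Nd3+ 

  a b c d e f g h
  ─────────────────
8│♜ · ♝ ♛ ♚ ♝ · ♜│8
7│♟ ♟ ♟ ♟ ♟ ♟ ♟ ♟│7
6│· · · · · ♞ · ·│6
5│· · · · · · · ·│5
4│· · ♗ · ♙ · · ·│4
3│· · ♘ ♞ · · · ♘│3
2│♙ ♙ ♙ ♙ · ♙ ♙ ♙│2
1│♖ · ♗ ♕ ♔ · · ♖│1
  ─────────────────
  a b c d e f g h

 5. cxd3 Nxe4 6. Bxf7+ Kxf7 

  a b c d e f g h
  ─────────────────
8│♜ · ♝ ♛ · ♝ · ♜│8
7│♟ ♟ ♟ ♟ ♟ ♚ ♟ ♟│7
6│· · · · · · · ·│6
5│· · · · · · · ·│5
4│· · · · ♞ · · ·│4
3│· · ♘ ♙ · · · ♘│3
2│♙ ♙ · ♙ · ♙ ♙ ♙│2
1│♖ · ♗ ♕ ♔ · · ♖│1
  ─────────────────
  a b c d e f g h

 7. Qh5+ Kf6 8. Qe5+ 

  a b c d e f g h
  ─────────────────
8│♜ · ♝ ♛ · ♝ · ♜│8
7│♟ ♟ ♟ ♟ ♟ · ♟ ♟│7
6│· · · · · ♚ · ·│6
5│· · · · ♕ · · ·│5
4│· · · · ♞ · · ·│4
3│· · ♘ ♙ · · · ♘│3
2│♙ ♙ · ♙ · ♙ ♙ ♙│2
1│♖ · ♗ · ♔ · · ♖│1
  ─────────────────
  a b c d e f g h


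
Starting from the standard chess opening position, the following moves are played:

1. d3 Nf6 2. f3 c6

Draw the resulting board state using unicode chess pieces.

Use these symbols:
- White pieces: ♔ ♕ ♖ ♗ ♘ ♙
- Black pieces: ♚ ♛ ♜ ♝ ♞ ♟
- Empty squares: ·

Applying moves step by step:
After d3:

♜ ♞ ♝ ♛ ♚ ♝ ♞ ♜
♟ ♟ ♟ ♟ ♟ ♟ ♟ ♟
· · · · · · · ·
· · · · · · · ·
· · · · · · · ·
· · · ♙ · · · ·
♙ ♙ ♙ · ♙ ♙ ♙ ♙
♖ ♘ ♗ ♕ ♔ ♗ ♘ ♖


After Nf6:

♜ ♞ ♝ ♛ ♚ ♝ · ♜
♟ ♟ ♟ ♟ ♟ ♟ ♟ ♟
· · · · · ♞ · ·
· · · · · · · ·
· · · · · · · ·
· · · ♙ · · · ·
♙ ♙ ♙ · ♙ ♙ ♙ ♙
♖ ♘ ♗ ♕ ♔ ♗ ♘ ♖


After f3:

♜ ♞ ♝ ♛ ♚ ♝ · ♜
♟ ♟ ♟ ♟ ♟ ♟ ♟ ♟
· · · · · ♞ · ·
· · · · · · · ·
· · · · · · · ·
· · · ♙ · ♙ · ·
♙ ♙ ♙ · ♙ · ♙ ♙
♖ ♘ ♗ ♕ ♔ ♗ ♘ ♖


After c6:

♜ ♞ ♝ ♛ ♚ ♝ · ♜
♟ ♟ · ♟ ♟ ♟ ♟ ♟
· · ♟ · · ♞ · ·
· · · · · · · ·
· · · · · · · ·
· · · ♙ · ♙ · ·
♙ ♙ ♙ · ♙ · ♙ ♙
♖ ♘ ♗ ♕ ♔ ♗ ♘ ♖



  a b c d e f g h
  ─────────────────
8│♜ ♞ ♝ ♛ ♚ ♝ · ♜│8
7│♟ ♟ · ♟ ♟ ♟ ♟ ♟│7
6│· · ♟ · · ♞ · ·│6
5│· · · · · · · ·│5
4│· · · · · · · ·│4
3│· · · ♙ · ♙ · ·│3
2│♙ ♙ ♙ · ♙ · ♙ ♙│2
1│♖ ♘ ♗ ♕ ♔ ♗ ♘ ♖│1
  ─────────────────
  a b c d e f g h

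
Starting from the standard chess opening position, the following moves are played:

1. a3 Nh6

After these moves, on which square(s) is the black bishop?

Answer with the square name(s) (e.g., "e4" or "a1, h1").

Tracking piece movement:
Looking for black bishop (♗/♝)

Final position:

  a b c d e f g h
  ─────────────────
8│♜ ♞ ♝ ♛ ♚ ♝ · ♜│8
7│♟ ♟ ♟ ♟ ♟ ♟ ♟ ♟│7
6│· · · · · · · ♞│6
5│· · · · · · · ·│5
4│· · · · · · · ·│4
3│♙ · · · · · · ·│3
2│· ♙ ♙ ♙ ♙ ♙ ♙ ♙│2
1│♖ ♘ ♗ ♕ ♔ ♗ ♘ ♖│1
  ─────────────────
  a b c d e f g h


c8, f8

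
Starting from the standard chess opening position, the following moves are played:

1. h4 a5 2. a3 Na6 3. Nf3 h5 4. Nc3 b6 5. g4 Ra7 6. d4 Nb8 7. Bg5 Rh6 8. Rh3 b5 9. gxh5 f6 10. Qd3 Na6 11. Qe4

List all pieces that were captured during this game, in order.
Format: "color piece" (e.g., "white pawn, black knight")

Tracking captures:
  gxh5: captured black pawn

black pawn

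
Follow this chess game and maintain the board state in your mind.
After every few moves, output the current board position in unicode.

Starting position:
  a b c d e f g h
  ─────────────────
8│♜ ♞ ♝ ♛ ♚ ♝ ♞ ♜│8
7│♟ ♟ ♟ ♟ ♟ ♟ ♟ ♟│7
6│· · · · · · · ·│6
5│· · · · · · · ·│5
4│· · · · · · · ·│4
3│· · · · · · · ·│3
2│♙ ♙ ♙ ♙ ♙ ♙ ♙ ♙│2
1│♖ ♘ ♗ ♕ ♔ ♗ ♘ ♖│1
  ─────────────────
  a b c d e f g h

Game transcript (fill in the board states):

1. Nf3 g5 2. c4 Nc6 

  a b c d e f g h
  ─────────────────
8│♜ · ♝ ♛ ♚ ♝ ♞ ♜│8
7│♟ ♟ ♟ ♟ ♟ ♟ · ♟│7
6│· · ♞ · · · · ·│6
5│· · · · · · ♟ ·│5
4│· · ♙ · · · · ·│4
3│· · · · · ♘ · ·│3
2│♙ ♙ · ♙ ♙ ♙ ♙ ♙│2
1│♖ ♘ ♗ ♕ ♔ ♗ · ♖│1
  ─────────────────
  a b c d e f g h

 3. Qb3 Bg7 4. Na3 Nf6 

  a b c d e f g h
  ─────────────────
8│♜ · ♝ ♛ ♚ · · ♜│8
7│♟ ♟ ♟ ♟ ♟ ♟ ♝ ♟│7
6│· · ♞ · · ♞ · ·│6
5│· · · · · · ♟ ·│5
4│· · ♙ · · · · ·│4
3│♘ ♕ · · · ♘ · ·│3
2│♙ ♙ · ♙ ♙ ♙ ♙ ♙│2
1│♖ · ♗ · ♔ ♗ · ♖│1
  ─────────────────
  a b c d e f g h

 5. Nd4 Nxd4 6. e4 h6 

  a b c d e f g h
  ─────────────────
8│♜ · ♝ ♛ ♚ · · ♜│8
7│♟ ♟ ♟ ♟ ♟ ♟ ♝ ·│7
6│· · · · · ♞ · ♟│6
5│· · · · · · ♟ ·│5
4│· · ♙ ♞ ♙ · · ·│4
3│♘ ♕ · · · · · ·│3
2│♙ ♙ · ♙ · ♙ ♙ ♙│2
1│♖ · ♗ · ♔ ♗ · ♖│1
  ─────────────────
  a b c d e f g h

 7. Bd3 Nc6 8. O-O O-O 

  a b c d e f g h
  ─────────────────
8│♜ · ♝ ♛ · ♜ ♚ ·│8
7│♟ ♟ ♟ ♟ ♟ ♟ ♝ ·│7
6│· · ♞ · · ♞ · ♟│6
5│· · · · · · ♟ ·│5
4│· · ♙ · ♙ · · ·│4
3│♘ ♕ · ♗ · · · ·│3
2│♙ ♙ · ♙ · ♙ ♙ ♙│2
1│♖ · ♗ · · ♖ ♔ ·│1
  ─────────────────
  a b c d e f g h

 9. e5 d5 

  a b c d e f g h
  ─────────────────
8│♜ · ♝ ♛ · ♜ ♚ ·│8
7│♟ ♟ ♟ · ♟ ♟ ♝ ·│7
6│· · ♞ · · ♞ · ♟│6
5│· · · ♟ ♙ · ♟ ·│5
4│· · ♙ · · · · ·│4
3│♘ ♕ · ♗ · · · ·│3
2│♙ ♙ · ♙ · ♙ ♙ ♙│2
1│♖ · ♗ · · ♖ ♔ ·│1
  ─────────────────
  a b c d e f g h


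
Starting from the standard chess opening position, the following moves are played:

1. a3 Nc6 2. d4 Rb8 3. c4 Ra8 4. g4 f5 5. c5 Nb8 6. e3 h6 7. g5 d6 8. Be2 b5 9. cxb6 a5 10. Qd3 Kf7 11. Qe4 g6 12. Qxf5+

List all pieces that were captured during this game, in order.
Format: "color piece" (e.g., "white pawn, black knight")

Tracking captures:
  cxb6: captured black pawn
  Qxf5+: captured black pawn

black pawn, black pawn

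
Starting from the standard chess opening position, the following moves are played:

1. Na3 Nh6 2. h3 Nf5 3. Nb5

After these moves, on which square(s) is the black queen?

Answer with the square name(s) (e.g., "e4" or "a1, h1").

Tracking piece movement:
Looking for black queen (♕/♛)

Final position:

  a b c d e f g h
  ─────────────────
8│♜ ♞ ♝ ♛ ♚ ♝ · ♜│8
7│♟ ♟ ♟ ♟ ♟ ♟ ♟ ♟│7
6│· · · · · · · ·│6
5│· ♘ · · · ♞ · ·│5
4│· · · · · · · ·│4
3│· · · · · · · ♙│3
2│♙ ♙ ♙ ♙ ♙ ♙ ♙ ·│2
1│♖ · ♗ ♕ ♔ ♗ ♘ ♖│1
  ─────────────────
  a b c d e f g h


d8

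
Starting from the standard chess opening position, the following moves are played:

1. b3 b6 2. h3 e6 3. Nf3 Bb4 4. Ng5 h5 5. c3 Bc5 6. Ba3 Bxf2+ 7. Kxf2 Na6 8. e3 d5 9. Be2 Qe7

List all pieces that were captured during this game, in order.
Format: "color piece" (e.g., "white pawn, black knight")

Tracking captures:
  Bxf2+: captured white pawn
  Kxf2: captured black bishop

white pawn, black bishop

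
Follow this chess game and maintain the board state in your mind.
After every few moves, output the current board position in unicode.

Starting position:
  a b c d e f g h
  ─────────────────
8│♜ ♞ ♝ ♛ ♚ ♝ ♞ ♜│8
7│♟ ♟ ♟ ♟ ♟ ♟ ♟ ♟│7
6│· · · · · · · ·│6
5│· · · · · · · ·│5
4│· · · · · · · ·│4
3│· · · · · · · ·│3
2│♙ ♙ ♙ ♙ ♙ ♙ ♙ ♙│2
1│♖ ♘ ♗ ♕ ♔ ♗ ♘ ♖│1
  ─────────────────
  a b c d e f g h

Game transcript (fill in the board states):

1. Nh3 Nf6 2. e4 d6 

  a b c d e f g h
  ─────────────────
8│♜ ♞ ♝ ♛ ♚ ♝ · ♜│8
7│♟ ♟ ♟ · ♟ ♟ ♟ ♟│7
6│· · · ♟ · ♞ · ·│6
5│· · · · · · · ·│5
4│· · · · ♙ · · ·│4
3│· · · · · · · ♘│3
2│♙ ♙ ♙ ♙ · ♙ ♙ ♙│2
1│♖ ♘ ♗ ♕ ♔ ♗ · ♖│1
  ─────────────────
  a b c d e f g h

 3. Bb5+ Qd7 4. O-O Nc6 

  a b c d e f g h
  ─────────────────
8│♜ · ♝ · ♚ ♝ · ♜│8
7│♟ ♟ ♟ ♛ ♟ ♟ ♟ ♟│7
6│· · ♞ ♟ · ♞ · ·│6
5│· ♗ · · · · · ·│5
4│· · · · ♙ · · ·│4
3│· · · · · · · ♘│3
2│♙ ♙ ♙ ♙ · ♙ ♙ ♙│2
1│♖ ♘ ♗ ♕ · ♖ ♔ ·│1
  ─────────────────
  a b c d e f g h

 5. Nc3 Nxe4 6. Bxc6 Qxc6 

  a b c d e f g h
  ─────────────────
8│♜ · ♝ · ♚ ♝ · ♜│8
7│♟ ♟ ♟ · ♟ ♟ ♟ ♟│7
6│· · ♛ ♟ · · · ·│6
5│· · · · · · · ·│5
4│· · · · ♞ · · ·│4
3│· · ♘ · · · · ♘│3
2│♙ ♙ ♙ ♙ · ♙ ♙ ♙│2
1│♖ · ♗ ♕ · ♖ ♔ ·│1
  ─────────────────
  a b c d e f g h

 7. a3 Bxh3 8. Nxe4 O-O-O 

  a b c d e f g h
  ─────────────────
8│· · ♚ ♜ · ♝ · ♜│8
7│♟ ♟ ♟ · ♟ ♟ ♟ ♟│7
6│· · ♛ ♟ · · · ·│6
5│· · · · · · · ·│5
4│· · · · ♘ · · ·│4
3│♙ · · · · · · ♝│3
2│· ♙ ♙ ♙ · ♙ ♙ ♙│2
1│♖ · ♗ ♕ · ♖ ♔ ·│1
  ─────────────────
  a b c d e f g h

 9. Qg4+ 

  a b c d e f g h
  ─────────────────
8│· · ♚ ♜ · ♝ · ♜│8
7│♟ ♟ ♟ · ♟ ♟ ♟ ♟│7
6│· · ♛ ♟ · · · ·│6
5│· · · · · · · ·│5
4│· · · · ♘ · ♕ ·│4
3│♙ · · · · · · ♝│3
2│· ♙ ♙ ♙ · ♙ ♙ ♙│2
1│♖ · ♗ · · ♖ ♔ ·│1
  ─────────────────
  a b c d e f g h


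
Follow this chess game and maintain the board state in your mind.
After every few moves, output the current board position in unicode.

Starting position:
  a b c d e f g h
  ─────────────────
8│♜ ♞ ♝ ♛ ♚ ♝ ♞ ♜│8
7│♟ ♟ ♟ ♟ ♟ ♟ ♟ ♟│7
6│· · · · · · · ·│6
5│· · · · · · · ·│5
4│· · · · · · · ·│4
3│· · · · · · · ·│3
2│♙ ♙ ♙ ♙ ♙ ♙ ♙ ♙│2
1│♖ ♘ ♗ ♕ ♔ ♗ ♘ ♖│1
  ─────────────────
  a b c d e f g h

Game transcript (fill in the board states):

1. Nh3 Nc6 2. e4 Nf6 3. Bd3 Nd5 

  a b c d e f g h
  ─────────────────
8│♜ · ♝ ♛ ♚ ♝ · ♜│8
7│♟ ♟ ♟ ♟ ♟ ♟ ♟ ♟│7
6│· · ♞ · · · · ·│6
5│· · · ♞ · · · ·│5
4│· · · · ♙ · · ·│4
3│· · · ♗ · · · ♘│3
2│♙ ♙ ♙ ♙ · ♙ ♙ ♙│2
1│♖ ♘ ♗ ♕ ♔ · · ♖│1
  ─────────────────
  a b c d e f g h

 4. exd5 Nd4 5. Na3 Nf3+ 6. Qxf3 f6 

  a b c d e f g h
  ─────────────────
8│♜ · ♝ ♛ ♚ ♝ · ♜│8
7│♟ ♟ ♟ ♟ ♟ · ♟ ♟│7
6│· · · · · ♟ · ·│6
5│· · · ♙ · · · ·│5
4│· · · · · · · ·│4
3│♘ · · ♗ · ♕ · ♘│3
2│♙ ♙ ♙ ♙ · ♙ ♙ ♙│2
1│♖ · ♗ · ♔ · · ♖│1
  ─────────────────
  a b c d e f g h

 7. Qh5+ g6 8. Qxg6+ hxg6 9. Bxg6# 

  a b c d e f g h
  ─────────────────
8│♜ · ♝ ♛ ♚ ♝ · ♜│8
7│♟ ♟ ♟ ♟ ♟ · · ·│7
6│· · · · · ♟ ♗ ·│6
5│· · · ♙ · · · ·│5
4│· · · · · · · ·│4
3│♘ · · · · · · ♘│3
2│♙ ♙ ♙ ♙ · ♙ ♙ ♙│2
1│♖ · ♗ · ♔ · · ♖│1
  ─────────────────
  a b c d e f g h


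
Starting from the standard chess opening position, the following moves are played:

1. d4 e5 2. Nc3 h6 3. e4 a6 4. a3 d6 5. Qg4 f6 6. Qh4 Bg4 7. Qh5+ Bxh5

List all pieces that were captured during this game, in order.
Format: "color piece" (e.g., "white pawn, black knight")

Tracking captures:
  Bxh5: captured white queen

white queen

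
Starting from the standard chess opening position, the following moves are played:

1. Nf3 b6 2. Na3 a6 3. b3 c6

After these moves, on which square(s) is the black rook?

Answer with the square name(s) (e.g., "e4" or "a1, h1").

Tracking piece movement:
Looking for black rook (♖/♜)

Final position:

  a b c d e f g h
  ─────────────────
8│♜ ♞ ♝ ♛ ♚ ♝ ♞ ♜│8
7│· · · ♟ ♟ ♟ ♟ ♟│7
6│♟ ♟ ♟ · · · · ·│6
5│· · · · · · · ·│5
4│· · · · · · · ·│4
3│♘ ♙ · · · ♘ · ·│3
2│♙ · ♙ ♙ ♙ ♙ ♙ ♙│2
1│♖ · ♗ ♕ ♔ ♗ · ♖│1
  ─────────────────
  a b c d e f g h


a8, h8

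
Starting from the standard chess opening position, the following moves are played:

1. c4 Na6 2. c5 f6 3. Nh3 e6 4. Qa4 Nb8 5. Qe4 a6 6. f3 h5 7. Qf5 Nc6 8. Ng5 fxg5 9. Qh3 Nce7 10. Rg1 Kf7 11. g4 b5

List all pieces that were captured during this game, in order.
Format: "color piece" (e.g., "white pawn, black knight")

Tracking captures:
  fxg5: captured white knight

white knight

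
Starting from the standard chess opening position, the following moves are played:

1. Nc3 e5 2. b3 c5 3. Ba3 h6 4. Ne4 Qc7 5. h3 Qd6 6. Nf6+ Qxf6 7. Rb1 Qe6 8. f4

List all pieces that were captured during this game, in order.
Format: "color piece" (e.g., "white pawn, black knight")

Tracking captures:
  Qxf6: captured white knight

white knight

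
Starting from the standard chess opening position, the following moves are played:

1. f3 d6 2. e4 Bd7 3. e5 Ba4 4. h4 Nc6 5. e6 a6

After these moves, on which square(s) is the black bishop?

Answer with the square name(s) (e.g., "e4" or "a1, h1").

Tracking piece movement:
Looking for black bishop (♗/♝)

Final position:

  a b c d e f g h
  ─────────────────
8│♜ · · ♛ ♚ ♝ ♞ ♜│8
7│· ♟ ♟ · ♟ ♟ ♟ ♟│7
6│♟ · ♞ ♟ ♙ · · ·│6
5│· · · · · · · ·│5
4│♝ · · · · · · ♙│4
3│· · · · · ♙ · ·│3
2│♙ ♙ ♙ ♙ · · ♙ ·│2
1│♖ ♘ ♗ ♕ ♔ ♗ ♘ ♖│1
  ─────────────────
  a b c d e f g h


a4, f8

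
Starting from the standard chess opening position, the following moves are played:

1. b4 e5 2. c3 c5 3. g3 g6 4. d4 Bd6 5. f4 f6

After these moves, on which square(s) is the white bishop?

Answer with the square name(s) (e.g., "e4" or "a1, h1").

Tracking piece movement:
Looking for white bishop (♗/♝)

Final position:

  a b c d e f g h
  ─────────────────
8│♜ ♞ ♝ ♛ ♚ · ♞ ♜│8
7│♟ ♟ · ♟ · · · ♟│7
6│· · · ♝ · ♟ ♟ ·│6
5│· · ♟ · ♟ · · ·│5
4│· ♙ · ♙ · ♙ · ·│4
3│· · ♙ · · · ♙ ·│3
2│♙ · · · ♙ · · ♙│2
1│♖ ♘ ♗ ♕ ♔ ♗ ♘ ♖│1
  ─────────────────
  a b c d e f g h


c1, f1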